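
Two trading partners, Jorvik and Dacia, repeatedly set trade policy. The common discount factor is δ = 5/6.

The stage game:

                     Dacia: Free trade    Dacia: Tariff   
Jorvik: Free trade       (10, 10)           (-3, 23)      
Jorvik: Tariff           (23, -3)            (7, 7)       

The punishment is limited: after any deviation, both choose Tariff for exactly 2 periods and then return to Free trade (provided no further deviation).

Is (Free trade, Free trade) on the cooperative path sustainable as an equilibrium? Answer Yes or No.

No

IC: δ+…+δ^2 ≥ (23−10)/(10−7) = 13/3.
At δ = 5/6: partial sum = 1.5278 < 4.3333. Cooperation not sustainable.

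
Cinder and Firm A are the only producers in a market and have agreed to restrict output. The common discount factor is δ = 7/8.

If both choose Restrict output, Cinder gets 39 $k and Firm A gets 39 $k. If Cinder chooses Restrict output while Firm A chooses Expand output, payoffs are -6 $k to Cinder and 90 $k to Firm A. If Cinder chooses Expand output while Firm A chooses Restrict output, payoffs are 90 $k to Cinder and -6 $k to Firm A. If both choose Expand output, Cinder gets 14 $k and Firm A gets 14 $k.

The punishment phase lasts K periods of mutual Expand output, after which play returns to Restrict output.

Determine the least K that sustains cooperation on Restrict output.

3

IC: δ(1−δ^K)/(1−δ) ≥ (90−39)/(39−14) = 51/25.
With δ = 7/8: need 1 − δ^K ≥ 51/25·(1−7/8)/(7/8), i.e. δ^K ≤ 0.7086.
Since (7/8)^2 = 0.7656 and (7/8)^3 = 0.6699, the smallest such K is 3.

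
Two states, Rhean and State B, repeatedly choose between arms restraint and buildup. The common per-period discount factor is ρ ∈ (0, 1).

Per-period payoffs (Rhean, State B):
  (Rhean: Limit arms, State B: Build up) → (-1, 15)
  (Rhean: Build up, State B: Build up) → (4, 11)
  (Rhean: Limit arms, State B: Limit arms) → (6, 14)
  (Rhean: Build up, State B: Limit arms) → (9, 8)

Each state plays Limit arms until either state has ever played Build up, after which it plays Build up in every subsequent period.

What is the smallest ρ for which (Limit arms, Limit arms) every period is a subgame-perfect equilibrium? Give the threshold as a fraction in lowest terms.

For Rhean: deviation gain 9−6 = 3, per-period punishment loss 6−4 = 2. IC gives ρ ≥ 3/5.
For State B: gain 1, loss 3 per period, so ρ ≥ 1/4.
The tighter constraint is Rhean's, so cooperation needs ρ ≥ 3/5.

3/5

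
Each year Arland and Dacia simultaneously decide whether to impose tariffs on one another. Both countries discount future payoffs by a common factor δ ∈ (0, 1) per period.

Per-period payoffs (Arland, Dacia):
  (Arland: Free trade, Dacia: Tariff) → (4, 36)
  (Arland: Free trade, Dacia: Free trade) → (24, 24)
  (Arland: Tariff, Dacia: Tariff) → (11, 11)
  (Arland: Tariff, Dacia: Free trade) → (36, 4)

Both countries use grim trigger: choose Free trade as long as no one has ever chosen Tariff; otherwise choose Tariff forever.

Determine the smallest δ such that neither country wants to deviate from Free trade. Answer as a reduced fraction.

12/25

One-period gain from deviating is 36 − 24 = 12. The loss is 24 − 11 = 13 in every subsequent period, with present value 13·δ/(1−δ).
Deviation is unprofitable when 13·δ/(1−δ) ≥ 12, i.e. δ/(1−δ) ≥ 12/13.
Equivalently δ ≥ 12/(12+13) = 12/25.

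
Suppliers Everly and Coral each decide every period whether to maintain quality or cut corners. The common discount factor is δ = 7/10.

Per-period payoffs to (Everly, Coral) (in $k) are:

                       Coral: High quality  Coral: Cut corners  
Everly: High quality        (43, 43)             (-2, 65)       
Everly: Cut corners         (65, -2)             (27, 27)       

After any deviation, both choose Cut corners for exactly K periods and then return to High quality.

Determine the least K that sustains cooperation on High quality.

IC: δ(1−δ^K)/(1−δ) ≥ (65−43)/(43−27) = 11/8.
With δ = 7/10: need 1 − δ^K ≥ 11/8·(1−7/10)/(7/10), i.e. δ^K ≤ 0.4107.
Since (7/10)^2 = 0.4900 and (7/10)^3 = 0.3430, the smallest such K is 3.

3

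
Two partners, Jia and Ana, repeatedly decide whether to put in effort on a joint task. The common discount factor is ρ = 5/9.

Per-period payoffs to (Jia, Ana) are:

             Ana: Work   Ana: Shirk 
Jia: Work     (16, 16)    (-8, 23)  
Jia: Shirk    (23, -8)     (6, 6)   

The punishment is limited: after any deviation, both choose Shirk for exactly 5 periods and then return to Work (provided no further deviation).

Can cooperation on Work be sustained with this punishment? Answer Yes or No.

Yes

IC: ρ+…+ρ^5 ≥ (23−16)/(16−6) = 7/10.
At ρ = 5/9: partial sum = 1.1838 ≥ 0.7000. Cooperation sustainable.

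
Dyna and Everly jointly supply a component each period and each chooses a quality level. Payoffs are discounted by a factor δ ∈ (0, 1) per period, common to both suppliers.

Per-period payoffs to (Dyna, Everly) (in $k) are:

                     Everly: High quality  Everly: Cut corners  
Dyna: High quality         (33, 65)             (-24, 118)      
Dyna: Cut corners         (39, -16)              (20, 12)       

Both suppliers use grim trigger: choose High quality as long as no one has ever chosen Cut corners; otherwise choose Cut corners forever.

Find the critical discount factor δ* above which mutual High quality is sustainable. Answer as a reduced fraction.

1/2

For Dyna: deviation gain 39−33 = 6, per-period punishment loss 33−20 = 13. IC gives δ ≥ 6/19.
For Everly: gain 53, loss 53 per period, so δ ≥ 53/106 = 1/2.
The tighter constraint is Everly's, so cooperation needs δ ≥ 1/2.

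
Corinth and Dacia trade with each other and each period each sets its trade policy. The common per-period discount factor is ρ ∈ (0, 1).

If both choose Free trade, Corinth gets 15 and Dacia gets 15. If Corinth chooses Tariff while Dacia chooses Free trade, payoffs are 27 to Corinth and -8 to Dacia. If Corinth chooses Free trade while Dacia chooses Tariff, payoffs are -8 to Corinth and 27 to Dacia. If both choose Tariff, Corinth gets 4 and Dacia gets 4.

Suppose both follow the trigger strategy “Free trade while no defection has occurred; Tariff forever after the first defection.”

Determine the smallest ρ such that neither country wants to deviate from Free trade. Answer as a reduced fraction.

One-period gain from deviating is 27 − 15 = 12. The loss is 15 − 4 = 11 in every subsequent period, with present value 11·ρ/(1−ρ).
Deviation is unprofitable when 11·ρ/(1−ρ) ≥ 12, i.e. ρ/(1−ρ) ≥ 12/11.
Equivalently ρ ≥ 12/(12+11) = 12/23.

12/23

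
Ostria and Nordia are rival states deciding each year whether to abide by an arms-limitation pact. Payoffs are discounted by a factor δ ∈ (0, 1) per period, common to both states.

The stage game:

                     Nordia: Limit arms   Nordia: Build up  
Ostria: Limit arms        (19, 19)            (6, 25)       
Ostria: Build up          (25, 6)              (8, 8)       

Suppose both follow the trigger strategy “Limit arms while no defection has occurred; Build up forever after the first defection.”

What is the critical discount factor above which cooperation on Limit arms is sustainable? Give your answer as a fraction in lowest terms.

One-period gain from deviating is 25 − 19 = 6. The loss is 19 − 8 = 11 in every subsequent period, with present value 11·δ/(1−δ).
Deviation is unprofitable when 11·δ/(1−δ) ≥ 6, i.e. δ/(1−δ) ≥ 6/11.
Equivalently δ ≥ 6/(6+11) = 6/17.

6/17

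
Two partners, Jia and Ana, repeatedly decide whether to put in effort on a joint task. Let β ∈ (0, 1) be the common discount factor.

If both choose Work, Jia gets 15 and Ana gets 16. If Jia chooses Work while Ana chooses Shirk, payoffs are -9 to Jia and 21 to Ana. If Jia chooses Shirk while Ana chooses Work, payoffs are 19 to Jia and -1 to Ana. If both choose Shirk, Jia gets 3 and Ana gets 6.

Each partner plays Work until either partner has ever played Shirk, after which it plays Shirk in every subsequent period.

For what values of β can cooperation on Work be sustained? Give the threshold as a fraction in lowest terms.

Jia's threshold: (19−15)/(19−3) = 1/4.
Ana's threshold: (21−16)/(21−6) = 1/3.
1/4 < 1/3, so Ana binds and β* = 1/3.

1/3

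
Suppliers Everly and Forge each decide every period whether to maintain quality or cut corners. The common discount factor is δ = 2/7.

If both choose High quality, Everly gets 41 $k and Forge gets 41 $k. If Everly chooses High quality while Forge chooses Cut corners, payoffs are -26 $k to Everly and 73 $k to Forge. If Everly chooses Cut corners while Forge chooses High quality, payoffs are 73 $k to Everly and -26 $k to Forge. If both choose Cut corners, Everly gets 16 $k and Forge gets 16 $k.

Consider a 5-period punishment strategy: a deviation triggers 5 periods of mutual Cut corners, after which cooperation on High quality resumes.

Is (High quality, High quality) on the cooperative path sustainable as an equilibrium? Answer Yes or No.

A one-shot deviation gives 73 now, then 16 for 5 periods, then back to 41.
Gain from deviating: (73−41) today; loss: (41−16) in each of the next 5 periods.
No-deviation condition: (41−16)(δ+…+δ^5) ≥ 73−41, i.e. δ+…+δ^5 ≥ 32/25.
At δ = 2/7: δ+…+δ^5 = 0.3992 < 1.2800.
So cooperation is not sustainable.

No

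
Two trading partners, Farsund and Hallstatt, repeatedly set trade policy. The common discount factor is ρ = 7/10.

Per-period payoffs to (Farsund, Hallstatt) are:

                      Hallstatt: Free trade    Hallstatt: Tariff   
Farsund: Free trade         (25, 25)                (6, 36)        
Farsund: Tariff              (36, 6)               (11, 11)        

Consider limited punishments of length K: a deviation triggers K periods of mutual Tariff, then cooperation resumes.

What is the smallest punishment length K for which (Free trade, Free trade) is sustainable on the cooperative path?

Need Σ_{k=1}^{K} ρ^k ≥ (36−25)/(25−11) = 0.7857 at ρ = 7/10.
At K = 1 the sum is 0.7000 < 0.7857; at K = 2 it is 1.1900 ≥ 0.7857.
So the minimum punishment length is K = 2.

2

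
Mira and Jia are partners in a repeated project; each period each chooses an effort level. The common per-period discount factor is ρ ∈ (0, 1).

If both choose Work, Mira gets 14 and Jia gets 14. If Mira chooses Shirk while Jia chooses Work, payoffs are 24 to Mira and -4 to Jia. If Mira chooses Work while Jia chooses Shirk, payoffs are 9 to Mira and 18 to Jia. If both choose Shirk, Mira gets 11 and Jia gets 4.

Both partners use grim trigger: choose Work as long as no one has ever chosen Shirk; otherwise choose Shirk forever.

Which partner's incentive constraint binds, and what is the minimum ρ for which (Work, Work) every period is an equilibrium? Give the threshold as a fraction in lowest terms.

Mira: cooperation gives 14 each period; deviation gives 24 once then 11 forever.
  14/(1−ρ) ≥ 24 + 11ρ/(1−ρ) ⇒ ρ ≥ 10/13.
Jia: cooperation gives 14 each period; deviation gives 18 once then 4 forever.
  ρ ≥ 4/14 = 2/7.
Both must hold, so the binding constraint is Mira's: ρ ≥ 10/13.

Mira; ρ ≥ 10/13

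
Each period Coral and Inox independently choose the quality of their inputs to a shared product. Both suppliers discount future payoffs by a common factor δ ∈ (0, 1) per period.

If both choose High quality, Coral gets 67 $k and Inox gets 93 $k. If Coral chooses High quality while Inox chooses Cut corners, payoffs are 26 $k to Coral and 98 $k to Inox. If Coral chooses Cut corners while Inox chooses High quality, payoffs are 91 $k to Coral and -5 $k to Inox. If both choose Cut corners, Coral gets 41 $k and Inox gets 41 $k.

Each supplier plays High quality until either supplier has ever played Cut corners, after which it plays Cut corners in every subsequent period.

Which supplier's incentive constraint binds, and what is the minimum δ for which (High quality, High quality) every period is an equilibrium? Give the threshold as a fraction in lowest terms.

For Coral: deviation gain 91−67 = 24, per-period punishment loss 67−41 = 26. IC gives δ ≥ 24/50 = 12/25.
For Inox: gain 5, loss 52 per period, so δ ≥ 5/57.
The tighter constraint is Coral's, so cooperation needs δ ≥ 12/25.

Coral; δ ≥ 12/25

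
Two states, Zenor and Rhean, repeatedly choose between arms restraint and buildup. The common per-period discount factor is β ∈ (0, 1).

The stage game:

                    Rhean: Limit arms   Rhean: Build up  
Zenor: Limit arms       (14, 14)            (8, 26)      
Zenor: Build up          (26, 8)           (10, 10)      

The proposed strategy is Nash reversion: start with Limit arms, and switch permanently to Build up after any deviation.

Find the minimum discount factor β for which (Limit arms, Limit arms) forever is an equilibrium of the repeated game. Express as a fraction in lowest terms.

Under grim trigger the critical discount factor is (T−C)/(T−P) with T = 26, C = 14, P = 10.
β* = (26−14)/(26−10) = 12/16 = 3/4.

3/4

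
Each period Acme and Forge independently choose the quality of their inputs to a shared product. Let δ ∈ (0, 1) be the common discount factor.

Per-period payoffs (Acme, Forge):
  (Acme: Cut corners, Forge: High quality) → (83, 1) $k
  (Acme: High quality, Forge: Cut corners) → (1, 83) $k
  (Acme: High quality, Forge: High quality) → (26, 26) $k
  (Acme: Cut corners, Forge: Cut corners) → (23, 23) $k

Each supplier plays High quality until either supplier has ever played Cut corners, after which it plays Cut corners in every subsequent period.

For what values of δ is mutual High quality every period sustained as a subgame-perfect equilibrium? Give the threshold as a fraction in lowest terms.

One-period gain from deviating is 83 − 26 = 57. The loss is 26 − 23 = 3 in every subsequent period, with present value 3·δ/(1−δ).
Deviation is unprofitable when 3·δ/(1−δ) ≥ 57, i.e. δ/(1−δ) ≥ 19.
Equivalently δ ≥ 57/(57+3) = 19/20.

19/20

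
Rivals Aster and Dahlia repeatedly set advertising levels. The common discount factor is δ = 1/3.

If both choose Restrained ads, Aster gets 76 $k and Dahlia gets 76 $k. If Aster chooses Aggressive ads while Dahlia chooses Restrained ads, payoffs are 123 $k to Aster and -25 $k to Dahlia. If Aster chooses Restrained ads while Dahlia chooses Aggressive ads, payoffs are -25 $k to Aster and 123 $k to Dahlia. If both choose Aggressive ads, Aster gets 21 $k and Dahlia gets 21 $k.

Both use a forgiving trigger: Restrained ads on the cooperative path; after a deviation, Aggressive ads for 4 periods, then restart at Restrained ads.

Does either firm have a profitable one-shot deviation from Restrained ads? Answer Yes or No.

A one-shot deviation gives 123 now, then 21 for 4 periods, then back to 76.
Gain from deviating: (123−76) today; loss: (76−21) in each of the next 4 periods.
No-deviation condition: (76−21)(δ+…+δ^4) ≥ 123−76, i.e. δ+…+δ^4 ≥ 47/55.
At δ = 1/3: δ+…+δ^4 = 0.4938 < 0.8545.
So cooperation is not sustainable.

Yes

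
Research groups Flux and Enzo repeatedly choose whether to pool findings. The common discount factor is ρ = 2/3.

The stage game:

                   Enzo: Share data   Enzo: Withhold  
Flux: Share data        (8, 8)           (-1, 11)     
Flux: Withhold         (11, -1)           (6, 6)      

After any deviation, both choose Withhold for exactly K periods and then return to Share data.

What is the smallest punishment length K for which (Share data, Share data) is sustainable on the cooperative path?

Need Σ_{k=1}^{K} ρ^k ≥ (11−8)/(8−6) = 1.5000 at ρ = 2/3.
At K = 3 the sum is 1.4074 < 1.5000; at K = 4 it is 1.6049 ≥ 1.5000.
So the minimum punishment length is K = 4.

4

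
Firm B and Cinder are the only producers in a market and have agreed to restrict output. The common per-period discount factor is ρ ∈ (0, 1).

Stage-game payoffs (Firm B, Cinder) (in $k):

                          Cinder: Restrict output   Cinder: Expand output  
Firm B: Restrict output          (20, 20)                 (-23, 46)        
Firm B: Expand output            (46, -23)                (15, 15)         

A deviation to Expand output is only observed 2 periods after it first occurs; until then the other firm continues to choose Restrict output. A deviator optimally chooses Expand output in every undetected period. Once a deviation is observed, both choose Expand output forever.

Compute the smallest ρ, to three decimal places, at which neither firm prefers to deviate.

0.916

The best deviation is to choose Expand output for all 2 undetected periods, earning 46 each, then 15 forever once detected.
Deviation value: 46(1−ρ^2)/(1−ρ) + 15ρ^2/(1−ρ); cooperation value: 20/(1−ρ).
IC: 20 ≥ 46(1−ρ^2) + 15ρ^2 = 46 − 31ρ^2.
So ρ^2 ≥ 26/31, giving ρ ≥ (26/31)^(1/2) ≈ 0.916.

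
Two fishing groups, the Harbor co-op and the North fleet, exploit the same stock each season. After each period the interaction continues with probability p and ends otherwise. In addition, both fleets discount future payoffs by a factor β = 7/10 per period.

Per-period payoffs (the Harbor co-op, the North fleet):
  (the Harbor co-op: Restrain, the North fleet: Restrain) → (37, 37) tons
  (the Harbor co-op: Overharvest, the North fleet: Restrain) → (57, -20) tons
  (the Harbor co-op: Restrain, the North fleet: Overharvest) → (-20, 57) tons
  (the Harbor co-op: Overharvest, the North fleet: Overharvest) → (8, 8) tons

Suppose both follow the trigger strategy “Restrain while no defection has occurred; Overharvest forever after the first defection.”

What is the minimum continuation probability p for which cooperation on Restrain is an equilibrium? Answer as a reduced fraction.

200/343

With continuation probability p and discount β, the effective per-period discount factor is βp.
Grim-trigger IC: βp ≥ (57−37)/(57−8) = 20/49.
So p ≥ (20/49)/(7/10) = 200/343.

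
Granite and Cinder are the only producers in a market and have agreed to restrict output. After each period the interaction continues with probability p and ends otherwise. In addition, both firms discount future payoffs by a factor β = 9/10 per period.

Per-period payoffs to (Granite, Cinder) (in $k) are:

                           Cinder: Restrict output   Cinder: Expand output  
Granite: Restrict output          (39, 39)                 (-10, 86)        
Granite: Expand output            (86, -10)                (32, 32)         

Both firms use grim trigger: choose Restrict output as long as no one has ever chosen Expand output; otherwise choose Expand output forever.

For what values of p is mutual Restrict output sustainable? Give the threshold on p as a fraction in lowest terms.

235/243

With continuation probability p and discount β, the effective per-period discount factor is βp.
Grim-trigger IC: βp ≥ (86−39)/(86−32) = 47/54.
So p ≥ (47/54)/(9/10) = 235/243.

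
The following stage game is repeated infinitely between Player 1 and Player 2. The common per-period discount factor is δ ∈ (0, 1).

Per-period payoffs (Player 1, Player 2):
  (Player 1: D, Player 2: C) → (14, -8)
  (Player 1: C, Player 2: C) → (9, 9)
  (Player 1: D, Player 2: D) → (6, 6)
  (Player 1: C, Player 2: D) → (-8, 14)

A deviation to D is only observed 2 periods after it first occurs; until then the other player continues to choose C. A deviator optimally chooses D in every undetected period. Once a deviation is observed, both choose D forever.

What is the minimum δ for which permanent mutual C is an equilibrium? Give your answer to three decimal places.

A deviator earns 14 for 2 periods, then 6 forever; cooperating earns 9 forever. Multiplying the IC by (1−δ):
9 ≥ 14(1−δ^2) + 6δ^2, so 8·δ^2 ≥ 5 and δ^2 ≥ 5/8.
δ ≥ (5/8)^(1/2) ≈ 0.791.

0.791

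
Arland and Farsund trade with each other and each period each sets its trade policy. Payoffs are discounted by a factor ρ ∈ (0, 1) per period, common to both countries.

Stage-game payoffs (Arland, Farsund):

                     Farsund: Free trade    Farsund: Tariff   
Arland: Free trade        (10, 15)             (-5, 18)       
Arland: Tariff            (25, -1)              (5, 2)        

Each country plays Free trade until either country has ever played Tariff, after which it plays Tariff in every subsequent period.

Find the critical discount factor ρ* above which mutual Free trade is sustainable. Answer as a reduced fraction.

Arland's threshold: (25−10)/(25−5) = 3/4.
Farsund's threshold: (18−15)/(18−2) = 3/16.
3/4 > 3/16, so Arland binds and ρ* = 3/4.

3/4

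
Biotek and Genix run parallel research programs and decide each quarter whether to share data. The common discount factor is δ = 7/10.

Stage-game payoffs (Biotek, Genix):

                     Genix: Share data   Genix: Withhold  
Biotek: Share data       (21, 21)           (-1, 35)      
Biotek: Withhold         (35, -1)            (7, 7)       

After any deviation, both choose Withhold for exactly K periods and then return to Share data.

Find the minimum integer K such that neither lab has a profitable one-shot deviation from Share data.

IC: δ(1−δ^K)/(1−δ) ≥ (35−21)/(21−7) = 1.
With δ = 7/10: need 1 − δ^K ≥ 1·(1−7/10)/(7/10), i.e. δ^K ≤ 0.5714.
Since (7/10)^1 = 0.7000 and (7/10)^2 = 0.4900, the smallest such K is 2.

2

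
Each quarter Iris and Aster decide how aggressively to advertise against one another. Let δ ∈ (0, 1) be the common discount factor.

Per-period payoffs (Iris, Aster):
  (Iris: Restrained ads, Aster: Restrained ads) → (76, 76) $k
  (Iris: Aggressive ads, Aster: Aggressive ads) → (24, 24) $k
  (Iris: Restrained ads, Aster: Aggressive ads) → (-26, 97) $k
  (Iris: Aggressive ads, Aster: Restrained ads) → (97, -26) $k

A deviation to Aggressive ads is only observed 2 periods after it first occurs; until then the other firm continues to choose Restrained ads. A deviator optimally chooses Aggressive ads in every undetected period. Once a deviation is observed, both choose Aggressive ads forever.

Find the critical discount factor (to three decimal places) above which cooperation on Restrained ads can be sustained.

The best deviation is to choose Aggressive ads for all 2 undetected periods, earning 97 each, then 24 forever once detected.
Deviation value: 97(1−δ^2)/(1−δ) + 24δ^2/(1−δ); cooperation value: 76/(1−δ).
IC: 76 ≥ 97(1−δ^2) + 24δ^2 = 97 − 73δ^2.
So δ^2 ≥ 21/73, giving δ ≥ (21/73)^(1/2) ≈ 0.536.

0.536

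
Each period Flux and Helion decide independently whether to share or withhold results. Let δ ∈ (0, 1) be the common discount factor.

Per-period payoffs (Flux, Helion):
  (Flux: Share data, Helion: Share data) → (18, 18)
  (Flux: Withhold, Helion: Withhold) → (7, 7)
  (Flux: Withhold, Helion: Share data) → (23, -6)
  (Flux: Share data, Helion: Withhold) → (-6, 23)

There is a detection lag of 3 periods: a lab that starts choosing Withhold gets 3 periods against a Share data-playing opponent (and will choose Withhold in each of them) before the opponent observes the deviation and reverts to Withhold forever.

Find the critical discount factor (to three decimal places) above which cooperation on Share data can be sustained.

Deviating for the 3 undetected periods gains 23−18 = 5 per period over cooperation, then loses 18−7 = 11 per period forever once punishment starts.
Gain: 5(1 + δ + … + δ^2); loss: 11·δ^3/(1−δ).
No profitable deviation ⇔ 5(1−δ^3) ≤ 11·δ^3, i.e. δ^3 ≥ 5/(5+11) = 5/16.
Hence δ ≥ (5/16)^(1/3) ≈ 0.679.

0.679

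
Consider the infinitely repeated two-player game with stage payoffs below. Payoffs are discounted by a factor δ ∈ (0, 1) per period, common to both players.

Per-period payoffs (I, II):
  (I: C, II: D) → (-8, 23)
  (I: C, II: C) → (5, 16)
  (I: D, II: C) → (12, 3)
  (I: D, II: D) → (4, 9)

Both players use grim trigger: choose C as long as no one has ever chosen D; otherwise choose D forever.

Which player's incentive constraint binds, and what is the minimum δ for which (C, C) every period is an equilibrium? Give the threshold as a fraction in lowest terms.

I; δ ≥ 7/8

For I: deviation gain 12−5 = 7, per-period punishment loss 5−4 = 1. IC gives δ ≥ 7/8.
For II: gain 7, loss 7 per period, so δ ≥ 7/14 = 1/2.
The tighter constraint is I's, so cooperation needs δ ≥ 7/8.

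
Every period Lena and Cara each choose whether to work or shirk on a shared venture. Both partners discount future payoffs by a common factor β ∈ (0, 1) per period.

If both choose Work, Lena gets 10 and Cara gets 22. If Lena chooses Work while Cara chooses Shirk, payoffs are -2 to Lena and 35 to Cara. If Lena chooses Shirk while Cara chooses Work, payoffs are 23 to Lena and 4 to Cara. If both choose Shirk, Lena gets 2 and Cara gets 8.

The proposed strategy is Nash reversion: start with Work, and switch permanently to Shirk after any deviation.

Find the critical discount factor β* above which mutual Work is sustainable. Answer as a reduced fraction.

For Lena: deviation gain 23−10 = 13, per-period punishment loss 10−2 = 8. IC gives β ≥ 13/21.
For Cara: gain 13, loss 14 per period, so β ≥ 13/27.
The tighter constraint is Lena's, so cooperation needs β ≥ 13/21.

13/21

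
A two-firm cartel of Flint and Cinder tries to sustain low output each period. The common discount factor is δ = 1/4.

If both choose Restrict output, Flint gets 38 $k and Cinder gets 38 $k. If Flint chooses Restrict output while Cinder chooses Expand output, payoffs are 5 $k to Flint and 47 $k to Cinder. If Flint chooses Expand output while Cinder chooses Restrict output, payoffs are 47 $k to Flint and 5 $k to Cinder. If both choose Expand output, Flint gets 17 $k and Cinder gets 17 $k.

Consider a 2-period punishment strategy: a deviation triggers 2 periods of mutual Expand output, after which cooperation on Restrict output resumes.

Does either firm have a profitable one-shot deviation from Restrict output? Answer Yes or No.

Yes

IC: δ+…+δ^2 ≥ (47−38)/(38−17) = 3/7.
At δ = 1/4: partial sum = 0.3125 < 0.4286. Cooperation not sustainable.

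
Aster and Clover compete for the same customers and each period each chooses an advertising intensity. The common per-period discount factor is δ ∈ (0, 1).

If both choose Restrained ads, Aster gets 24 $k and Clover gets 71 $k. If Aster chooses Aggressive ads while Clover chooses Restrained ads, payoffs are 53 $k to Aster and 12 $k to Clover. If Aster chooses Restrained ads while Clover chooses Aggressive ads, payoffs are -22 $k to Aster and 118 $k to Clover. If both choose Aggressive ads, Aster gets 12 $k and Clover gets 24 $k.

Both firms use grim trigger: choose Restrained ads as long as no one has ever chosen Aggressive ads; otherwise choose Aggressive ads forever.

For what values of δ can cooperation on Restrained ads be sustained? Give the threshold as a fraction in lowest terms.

29/41

For Aster: deviation gain 53−24 = 29, per-period punishment loss 24−12 = 12. IC gives δ ≥ 29/41.
For Clover: gain 47, loss 47 per period, so δ ≥ 47/94 = 1/2.
The tighter constraint is Aster's, so cooperation needs δ ≥ 29/41.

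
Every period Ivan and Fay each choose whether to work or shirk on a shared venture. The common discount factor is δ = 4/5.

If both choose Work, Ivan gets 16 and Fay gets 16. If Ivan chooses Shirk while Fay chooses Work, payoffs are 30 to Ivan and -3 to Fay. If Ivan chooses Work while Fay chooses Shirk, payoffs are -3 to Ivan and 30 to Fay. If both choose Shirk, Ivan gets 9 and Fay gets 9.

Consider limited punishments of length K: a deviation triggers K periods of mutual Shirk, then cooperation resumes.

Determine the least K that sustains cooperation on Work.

4

No profitable deviation requires (16−9)(δ+…+δ^K) ≥ 30−16, i.e. δ+…+δ^K ≥ 2 ≈ 2.0000.
With δ = 4/5, the partial sums are K=1: 0.8000, K=2: 1.4400, K=3: 1.9520, K=4: 2.3616.
K = 4 is the first length at which the sum reaches 2.0000.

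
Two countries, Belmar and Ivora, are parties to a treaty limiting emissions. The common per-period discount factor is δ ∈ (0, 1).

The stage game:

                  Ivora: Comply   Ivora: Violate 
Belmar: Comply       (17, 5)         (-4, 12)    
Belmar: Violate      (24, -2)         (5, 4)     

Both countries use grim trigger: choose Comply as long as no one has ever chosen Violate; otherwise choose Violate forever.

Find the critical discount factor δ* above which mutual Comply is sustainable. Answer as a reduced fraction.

For Belmar: deviation gain 24−17 = 7, per-period punishment loss 17−5 = 12. IC gives δ ≥ 7/19.
For Ivora: gain 7, loss 1 per period, so δ ≥ 7/8.
The tighter constraint is Ivora's, so cooperation needs δ ≥ 7/8.

7/8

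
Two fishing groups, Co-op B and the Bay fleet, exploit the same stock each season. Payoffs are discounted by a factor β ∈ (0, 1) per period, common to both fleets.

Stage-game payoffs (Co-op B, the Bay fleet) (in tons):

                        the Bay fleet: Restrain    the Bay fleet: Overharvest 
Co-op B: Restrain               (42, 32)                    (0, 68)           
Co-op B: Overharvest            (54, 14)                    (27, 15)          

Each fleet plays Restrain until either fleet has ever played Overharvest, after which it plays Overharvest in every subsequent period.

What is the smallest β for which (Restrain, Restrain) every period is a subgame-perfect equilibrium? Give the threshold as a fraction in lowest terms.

36/53

Co-op B: cooperation gives 42 each period; deviation gives 54 once then 27 forever.
  42/(1−β) ≥ 54 + 27β/(1−β) ⇒ β ≥ 12/27 = 4/9.
the Bay fleet: cooperation gives 32 each period; deviation gives 68 once then 15 forever.
  β ≥ 36/53.
Both must hold, so the binding constraint is the Bay fleet's: β ≥ 36/53.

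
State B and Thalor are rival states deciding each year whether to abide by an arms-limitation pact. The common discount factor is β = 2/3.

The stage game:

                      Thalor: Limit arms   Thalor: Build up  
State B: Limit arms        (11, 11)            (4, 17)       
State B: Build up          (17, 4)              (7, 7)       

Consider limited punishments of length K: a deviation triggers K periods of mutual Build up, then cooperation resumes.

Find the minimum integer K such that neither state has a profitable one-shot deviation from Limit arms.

IC: β(1−β^K)/(1−β) ≥ (17−11)/(11−7) = 3/2.
With β = 2/3: need 1 − β^K ≥ 3/2·(1−2/3)/(2/3), i.e. β^K ≤ 0.2500.
Since (2/3)^3 = 0.2963 and (2/3)^4 = 0.1975, the smallest such K is 4.

4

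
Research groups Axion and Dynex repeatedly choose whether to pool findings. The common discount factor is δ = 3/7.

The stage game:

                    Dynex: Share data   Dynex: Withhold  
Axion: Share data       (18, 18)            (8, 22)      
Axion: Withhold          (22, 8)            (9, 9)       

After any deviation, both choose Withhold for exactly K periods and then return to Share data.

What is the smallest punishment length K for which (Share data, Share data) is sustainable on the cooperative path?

Need Σ_{k=1}^{K} δ^k ≥ (22−18)/(18−9) = 0.4444 at δ = 3/7.
At K = 1 the sum is 0.4286 < 0.4444; at K = 2 it is 0.6122 ≥ 0.4444.
So the minimum punishment length is K = 2.

2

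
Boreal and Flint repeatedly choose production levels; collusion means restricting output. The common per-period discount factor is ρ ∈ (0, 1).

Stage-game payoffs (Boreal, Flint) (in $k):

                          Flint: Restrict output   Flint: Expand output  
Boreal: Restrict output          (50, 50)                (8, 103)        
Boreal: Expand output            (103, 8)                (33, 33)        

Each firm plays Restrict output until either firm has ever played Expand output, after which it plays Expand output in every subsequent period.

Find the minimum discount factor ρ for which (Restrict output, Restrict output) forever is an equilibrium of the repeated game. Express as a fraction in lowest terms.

50/(1−ρ) ≥ 103 + 33ρ/(1−ρ)
50 ≥ 103 − 70ρ
ρ ≥ 53/70.

53/70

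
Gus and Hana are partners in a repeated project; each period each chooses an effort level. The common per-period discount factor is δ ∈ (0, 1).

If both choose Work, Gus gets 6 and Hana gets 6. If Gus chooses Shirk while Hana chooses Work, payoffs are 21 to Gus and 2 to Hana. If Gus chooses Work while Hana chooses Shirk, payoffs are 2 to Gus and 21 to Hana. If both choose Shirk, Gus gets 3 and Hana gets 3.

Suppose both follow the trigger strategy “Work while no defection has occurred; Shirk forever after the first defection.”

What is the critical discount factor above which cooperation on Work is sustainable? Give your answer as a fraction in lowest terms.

5/6

6/(1−δ) ≥ 21 + 3δ/(1−δ)
6 ≥ 21 − 18δ
δ ≥ 15/18 = 5/6.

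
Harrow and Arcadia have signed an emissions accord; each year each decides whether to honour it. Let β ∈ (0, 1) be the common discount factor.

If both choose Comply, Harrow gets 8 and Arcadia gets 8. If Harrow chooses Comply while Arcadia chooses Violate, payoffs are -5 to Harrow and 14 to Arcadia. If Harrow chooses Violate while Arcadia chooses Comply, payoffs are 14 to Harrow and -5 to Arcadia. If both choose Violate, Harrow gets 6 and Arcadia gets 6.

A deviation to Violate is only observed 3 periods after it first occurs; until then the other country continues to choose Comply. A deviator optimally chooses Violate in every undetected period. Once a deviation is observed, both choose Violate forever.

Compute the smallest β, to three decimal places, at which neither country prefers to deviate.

0.909

Deviating for the 3 undetected periods gains 14−8 = 6 per period over cooperation, then loses 8−6 = 2 per period forever once punishment starts.
Gain: 6(1 + β + … + β^2); loss: 2·β^3/(1−β).
No profitable deviation ⇔ 6(1−β^3) ≤ 2·β^3, i.e. β^3 ≥ 6/(6+2) = 3/4.
Hence β ≥ (3/4)^(1/3) ≈ 0.909.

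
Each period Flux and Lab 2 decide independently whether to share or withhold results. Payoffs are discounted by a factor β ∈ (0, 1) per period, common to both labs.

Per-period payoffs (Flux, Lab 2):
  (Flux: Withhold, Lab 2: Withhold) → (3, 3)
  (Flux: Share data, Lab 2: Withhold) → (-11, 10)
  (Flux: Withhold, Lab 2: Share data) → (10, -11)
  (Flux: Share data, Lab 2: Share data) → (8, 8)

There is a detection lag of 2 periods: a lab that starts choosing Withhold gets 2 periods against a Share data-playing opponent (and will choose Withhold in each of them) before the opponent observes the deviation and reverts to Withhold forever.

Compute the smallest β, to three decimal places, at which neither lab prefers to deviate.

The best deviation is to choose Withhold for all 2 undetected periods, earning 10 each, then 3 forever once detected.
Deviation value: 10(1−β^2)/(1−β) + 3β^2/(1−β); cooperation value: 8/(1−β).
IC: 8 ≥ 10(1−β^2) + 3β^2 = 10 − 7β^2.
So β^2 ≥ 2/7, giving β ≥ (2/7)^(1/2) ≈ 0.535.

0.535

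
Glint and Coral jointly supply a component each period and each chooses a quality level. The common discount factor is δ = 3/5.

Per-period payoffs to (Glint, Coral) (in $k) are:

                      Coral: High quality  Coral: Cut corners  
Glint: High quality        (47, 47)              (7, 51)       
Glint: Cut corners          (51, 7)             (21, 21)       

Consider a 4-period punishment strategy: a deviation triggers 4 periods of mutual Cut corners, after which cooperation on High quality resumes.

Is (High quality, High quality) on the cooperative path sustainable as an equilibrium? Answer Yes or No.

Comparing payoff streams over the 5 periods until play realigns: cooperate → 47(1+δ+…+δ^4); deviate → 51 + 21(δ+…+δ^4).
Cooperation is sustained iff (47−21)(δ+…+δ^4) ≥ 51−47.
δ+…+δ^4 = 3/5·(1−(3/5)^4)/(1−3/5) = 1.3056, and (51−47)/(47−21) = 0.1538.
1.3056 ≥ 0.1538, so cooperation is sustainable.

Yes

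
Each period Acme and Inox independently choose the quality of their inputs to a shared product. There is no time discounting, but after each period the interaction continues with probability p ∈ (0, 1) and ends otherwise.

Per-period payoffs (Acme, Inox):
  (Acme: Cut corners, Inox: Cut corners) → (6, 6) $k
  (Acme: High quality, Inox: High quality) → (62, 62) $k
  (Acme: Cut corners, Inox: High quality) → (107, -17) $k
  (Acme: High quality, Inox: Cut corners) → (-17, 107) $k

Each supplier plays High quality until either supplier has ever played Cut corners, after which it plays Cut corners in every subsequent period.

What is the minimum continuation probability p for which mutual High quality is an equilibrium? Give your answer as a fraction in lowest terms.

45/101

With no time discounting, the continuation probability p plays the role of the discount factor.
Grim-trigger IC: 62/(1−p) ≥ 107 + 6p/(1−p) ⇒ p ≥ (107−62)/(107−6) = 45/101.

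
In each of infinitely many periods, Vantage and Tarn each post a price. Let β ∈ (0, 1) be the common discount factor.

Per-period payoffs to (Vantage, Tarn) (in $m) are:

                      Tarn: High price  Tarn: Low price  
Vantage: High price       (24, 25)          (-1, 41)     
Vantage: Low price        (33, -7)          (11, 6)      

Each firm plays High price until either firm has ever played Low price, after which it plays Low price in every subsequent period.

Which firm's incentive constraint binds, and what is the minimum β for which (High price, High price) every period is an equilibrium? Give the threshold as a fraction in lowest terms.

Tarn; β ≥ 16/35

For Vantage: deviation gain 33−24 = 9, per-period punishment loss 24−11 = 13. IC gives β ≥ 9/22.
For Tarn: gain 16, loss 19 per period, so β ≥ 16/35.
The tighter constraint is Tarn's, so cooperation needs β ≥ 16/35.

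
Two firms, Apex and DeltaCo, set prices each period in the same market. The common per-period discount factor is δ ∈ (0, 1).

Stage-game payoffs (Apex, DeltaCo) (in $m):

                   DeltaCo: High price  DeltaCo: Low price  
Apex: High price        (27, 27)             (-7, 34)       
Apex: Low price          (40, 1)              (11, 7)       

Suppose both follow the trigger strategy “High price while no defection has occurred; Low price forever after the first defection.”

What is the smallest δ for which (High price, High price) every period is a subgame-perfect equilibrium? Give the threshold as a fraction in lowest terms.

13/29

Apex's threshold: (40−27)/(40−11) = 13/29.
DeltaCo's threshold: (34−27)/(34−7) = 7/27.
13/29 > 7/27, so Apex binds and δ* = 13/29.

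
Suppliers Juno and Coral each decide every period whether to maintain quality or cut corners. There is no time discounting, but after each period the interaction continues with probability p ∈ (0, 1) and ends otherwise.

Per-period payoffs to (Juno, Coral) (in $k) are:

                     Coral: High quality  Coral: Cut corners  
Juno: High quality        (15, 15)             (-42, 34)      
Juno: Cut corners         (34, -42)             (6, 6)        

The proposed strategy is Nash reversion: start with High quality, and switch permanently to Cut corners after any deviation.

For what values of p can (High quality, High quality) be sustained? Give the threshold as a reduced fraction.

19/28

With no time discounting, the continuation probability p plays the role of the discount factor.
Grim-trigger IC: 15/(1−p) ≥ 34 + 6p/(1−p) ⇒ p ≥ (34−15)/(34−6) = 19/28.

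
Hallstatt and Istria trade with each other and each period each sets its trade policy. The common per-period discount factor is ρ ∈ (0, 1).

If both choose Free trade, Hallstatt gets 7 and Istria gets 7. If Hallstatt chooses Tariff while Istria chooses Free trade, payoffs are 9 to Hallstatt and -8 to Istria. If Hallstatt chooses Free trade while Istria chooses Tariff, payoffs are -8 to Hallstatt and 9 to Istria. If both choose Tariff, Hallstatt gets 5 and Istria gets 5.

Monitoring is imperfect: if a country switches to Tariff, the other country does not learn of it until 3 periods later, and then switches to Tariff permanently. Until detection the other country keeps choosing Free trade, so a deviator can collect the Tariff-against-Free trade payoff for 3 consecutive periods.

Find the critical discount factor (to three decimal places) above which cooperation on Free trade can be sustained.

The best deviation is to choose Tariff for all 3 undetected periods, earning 9 each, then 5 forever once detected.
Deviation value: 9(1−ρ^3)/(1−ρ) + 5ρ^3/(1−ρ); cooperation value: 7/(1−ρ).
IC: 7 ≥ 9(1−ρ^3) + 5ρ^3 = 9 − 4ρ^3.
So ρ^3 ≥ 2/4 = 1/2, giving ρ ≥ (1/2)^(1/3) ≈ 0.794.

0.794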